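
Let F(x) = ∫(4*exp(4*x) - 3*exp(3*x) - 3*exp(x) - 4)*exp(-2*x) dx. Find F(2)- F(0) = -3*exp(2) + 3*exp(-2) + 2*(-exp(-2) + exp(2))^2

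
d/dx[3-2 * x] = -2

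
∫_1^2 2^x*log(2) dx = 2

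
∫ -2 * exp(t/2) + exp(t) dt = (exp(t/2) - 2)^2 + C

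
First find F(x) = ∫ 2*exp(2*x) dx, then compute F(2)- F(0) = -1 + exp(4)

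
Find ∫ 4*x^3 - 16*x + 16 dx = x^4 - 8*x^2 + 16*x + C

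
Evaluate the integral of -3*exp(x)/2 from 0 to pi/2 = 3/2 - 3*exp(pi/2)/2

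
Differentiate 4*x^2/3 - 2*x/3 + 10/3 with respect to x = 8*x/3 - 2/3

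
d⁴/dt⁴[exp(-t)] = exp(-t)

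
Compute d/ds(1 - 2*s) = -2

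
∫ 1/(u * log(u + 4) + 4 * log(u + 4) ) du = log(log(u + 4)) + C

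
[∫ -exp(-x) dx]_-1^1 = -E + exp(-1)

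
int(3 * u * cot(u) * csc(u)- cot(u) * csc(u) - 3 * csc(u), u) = (1 - 3*u)*csc(u) + C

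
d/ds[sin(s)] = cos(s)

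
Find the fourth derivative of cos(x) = cos(x)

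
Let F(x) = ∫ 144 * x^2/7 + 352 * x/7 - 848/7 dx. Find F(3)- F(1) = 960/7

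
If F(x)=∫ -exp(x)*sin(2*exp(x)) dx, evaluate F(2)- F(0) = cos(2*exp(2))/2 - cos(2)/2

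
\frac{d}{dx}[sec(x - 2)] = tan(x - 2)*sec(x - 2)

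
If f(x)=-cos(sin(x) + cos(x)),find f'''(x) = 2*(sqrt(2)*sin(x)*sin(sqrt(2)*sin(x + pi/4))*cos(x) - sqrt(2)*sin(sqrt(2)*sin(x + pi/4)) - 3*sin(x + pi/4)*cos(sqrt(2)*sin(x + pi/4)))*cos(x + pi/4)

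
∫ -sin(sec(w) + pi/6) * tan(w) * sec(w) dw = cos(sec(w) + pi/6) + C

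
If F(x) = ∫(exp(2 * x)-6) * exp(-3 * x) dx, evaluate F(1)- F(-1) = -2*exp(3) - exp(-1) + 2*exp(-3) + E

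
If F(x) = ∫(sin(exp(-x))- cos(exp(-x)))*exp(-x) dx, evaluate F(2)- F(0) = sqrt(2)*(-sin(pi/4 + 1) + sin(exp(-2) + pi/4))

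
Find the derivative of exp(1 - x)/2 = -exp(1 - x)/2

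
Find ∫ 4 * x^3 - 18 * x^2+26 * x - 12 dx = x^4 - 6*x^3 + 13*x^2 - 12*x + C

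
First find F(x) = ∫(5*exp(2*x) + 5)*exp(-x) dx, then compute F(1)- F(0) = -5*exp(-1) + 5*E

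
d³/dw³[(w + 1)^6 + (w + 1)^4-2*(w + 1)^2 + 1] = 120*w^3 + 360*w^2 + 384*w + 144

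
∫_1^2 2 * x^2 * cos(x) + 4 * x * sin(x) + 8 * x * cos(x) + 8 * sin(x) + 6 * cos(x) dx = -16*sin(1) + 30*sin(2)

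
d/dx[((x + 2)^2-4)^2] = 4*x^3 + 24*x^2 + 32*x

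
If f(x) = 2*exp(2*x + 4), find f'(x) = 4*exp(2*x + 4)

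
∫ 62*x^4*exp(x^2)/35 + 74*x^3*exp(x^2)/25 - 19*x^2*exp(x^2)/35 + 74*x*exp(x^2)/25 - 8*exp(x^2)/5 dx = x*(155*x^2 + 259*x - 280)*exp(x^2)/175 + C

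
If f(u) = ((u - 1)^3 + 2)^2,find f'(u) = 6*u^5 - 30*u^4 + 60*u^3 - 48*u^2 + 6*u + 6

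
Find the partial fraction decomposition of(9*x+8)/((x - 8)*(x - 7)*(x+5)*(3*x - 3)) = 37/(2808*(x + 5)) + 17/(756*(x - 1)) - 71/(216*(x - 7)) + 80/(273*(x - 8))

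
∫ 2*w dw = w^2 + C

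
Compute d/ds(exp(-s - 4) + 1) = -exp(-s - 4)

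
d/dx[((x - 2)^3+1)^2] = 6*x^5 - 60*x^4 + 240*x^3 - 474*x^2 + 456*x - 168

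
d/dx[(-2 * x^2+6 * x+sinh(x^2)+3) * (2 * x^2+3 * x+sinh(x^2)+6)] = -16*x^3 + 18*x^2*cosh(x^2) + 18*x^2 + 2*x*sinh(2*x^2) + 18*x*cosh(x^2) + 24*x + 9*sinh(x^2) + 45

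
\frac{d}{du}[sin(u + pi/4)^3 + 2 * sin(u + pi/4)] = 3*sin(3*u + pi/4)/4 + 11*cos(u + pi/4)/4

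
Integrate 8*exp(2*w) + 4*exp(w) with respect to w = (2*exp(w) + 1)^2 + C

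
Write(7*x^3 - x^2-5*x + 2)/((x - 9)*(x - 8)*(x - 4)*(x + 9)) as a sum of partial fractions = 5137/(3978*(x + 9)) + 207/(130*(x - 4)) - 1741/(34*(x - 8)) + 4979/(90*(x - 9))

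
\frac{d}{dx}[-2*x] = -2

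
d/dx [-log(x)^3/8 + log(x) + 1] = (8 - 3*log(x)^2)/(8*x)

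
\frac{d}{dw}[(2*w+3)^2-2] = 8*w + 12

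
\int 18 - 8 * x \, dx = -4*x^2 + 18*x + C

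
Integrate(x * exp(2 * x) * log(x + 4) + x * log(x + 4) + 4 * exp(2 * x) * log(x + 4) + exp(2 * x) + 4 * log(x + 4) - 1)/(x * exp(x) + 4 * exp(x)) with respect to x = 2*log(x + 4)*sinh(x) + C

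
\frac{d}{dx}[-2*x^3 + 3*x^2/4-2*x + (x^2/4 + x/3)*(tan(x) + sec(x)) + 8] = x^2*tan(x)^2/4 + x^2*tan(x)*sec(x)/4 - 23*x^2/4 + x*tan(x)^2/3 + x*tan(x)*sec(x)/3 + x*tan(x)/2 + x*sec(x)/2 + 11*x/6 + tan(x)/3 + sec(x)/3 - 2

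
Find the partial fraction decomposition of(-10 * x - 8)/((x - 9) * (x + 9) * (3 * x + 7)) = -69/(340*(3*x + 7)) + 41/(180*(x + 9)) - 49/(306*(x - 9))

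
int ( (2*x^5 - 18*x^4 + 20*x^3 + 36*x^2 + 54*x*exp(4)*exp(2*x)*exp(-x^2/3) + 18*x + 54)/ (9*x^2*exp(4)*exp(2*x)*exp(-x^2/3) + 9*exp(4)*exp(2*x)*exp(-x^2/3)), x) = (x^2 - 6*x + 3*(3*log(x^2 + 1) - 4)*exp(-x^2/3 + 2*x + 4) - 12)*exp(x^2/3 - 2*x - 4)/3 + C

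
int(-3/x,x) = -3*log(x) + C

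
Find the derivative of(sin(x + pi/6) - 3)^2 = sin(2*x + pi/3) - 6*cos(x + pi/6)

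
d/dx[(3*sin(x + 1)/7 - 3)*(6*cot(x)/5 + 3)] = 9*cos(x + 1)/7 + 18*cos(x + 1)/(35*tan(x)) - 18*sin(x + 1)/(35*sin(x)^2) + 18/(5*sin(x)^2)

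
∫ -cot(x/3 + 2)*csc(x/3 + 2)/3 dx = csc(x/3 + 2) + C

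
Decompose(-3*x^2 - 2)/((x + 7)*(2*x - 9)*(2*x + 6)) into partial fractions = -251/(690*(2*x - 9)) - 149/(184*(x + 7)) + 29/(120*(x + 3))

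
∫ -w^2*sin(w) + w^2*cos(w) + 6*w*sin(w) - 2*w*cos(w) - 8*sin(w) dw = sqrt(2)*(w - 2)^2*sin(w + pi/4) + C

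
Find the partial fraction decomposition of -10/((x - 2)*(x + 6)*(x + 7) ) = -10/(9*(x + 7)) + 5/(4*(x + 6)) - 5/(36*(x - 2))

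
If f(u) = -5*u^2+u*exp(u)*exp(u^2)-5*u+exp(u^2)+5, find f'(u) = 2*u^2*exp(u^2 + u) + 2*u*exp(u^2) + u*exp(u^2 + u) - 10*u + exp(u^2 + u) - 5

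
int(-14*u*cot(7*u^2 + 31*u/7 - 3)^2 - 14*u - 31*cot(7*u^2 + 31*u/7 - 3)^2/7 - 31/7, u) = cot(7*u^2 + 31*u/7 - 3) + C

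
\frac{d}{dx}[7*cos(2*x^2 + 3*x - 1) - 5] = -7*(4*x + 3)*sin(2*x^2 + 3*x - 1)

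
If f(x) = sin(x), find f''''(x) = sin(x)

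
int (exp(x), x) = exp(x) + C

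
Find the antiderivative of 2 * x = x^2 + C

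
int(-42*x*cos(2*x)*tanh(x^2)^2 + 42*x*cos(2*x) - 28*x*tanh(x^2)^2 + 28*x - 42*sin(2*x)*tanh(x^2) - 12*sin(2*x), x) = (3*cos(2*x) + 2)*(7*tanh(x^2) + 2) + C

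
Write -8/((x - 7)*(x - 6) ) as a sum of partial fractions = 8/(x - 6) - 8/(x - 7)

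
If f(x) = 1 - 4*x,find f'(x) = -4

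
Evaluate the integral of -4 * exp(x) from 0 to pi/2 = 4 - 4*exp(pi/2)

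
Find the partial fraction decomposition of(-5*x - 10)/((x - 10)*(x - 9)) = 55/(x - 9) - 60/(x - 10)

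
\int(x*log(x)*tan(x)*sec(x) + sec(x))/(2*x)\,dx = log(x)*sec(x)/2 + C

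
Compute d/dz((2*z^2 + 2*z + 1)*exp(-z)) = (-2*z^2 + 2*z + 1)*exp(-z)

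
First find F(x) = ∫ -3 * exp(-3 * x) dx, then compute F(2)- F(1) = -exp(-3) + exp(-6)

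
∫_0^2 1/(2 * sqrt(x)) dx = sqrt(2)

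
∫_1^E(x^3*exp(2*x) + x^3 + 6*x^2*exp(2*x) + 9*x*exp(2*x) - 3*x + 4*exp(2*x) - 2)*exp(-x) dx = -8*E + 8*exp(-1) + (1 + E)^3*(-exp(-E) + exp(E))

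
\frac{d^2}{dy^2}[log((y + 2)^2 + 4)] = (-2*y^2 - 8*y)/(y^4 + 8*y^3 + 32*y^2 + 64*y + 64)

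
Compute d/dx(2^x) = 2^x*log(2)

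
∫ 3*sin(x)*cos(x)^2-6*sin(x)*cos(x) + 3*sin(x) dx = -(cos(x) - 1)^3 + C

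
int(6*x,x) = 3*x^2 + C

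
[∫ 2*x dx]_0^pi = pi^2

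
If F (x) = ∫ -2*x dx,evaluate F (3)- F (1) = -8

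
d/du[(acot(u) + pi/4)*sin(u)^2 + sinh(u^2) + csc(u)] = (4*u^3*cosh(u^2) + 2*u^2*sin(2*u)*acot(u) + pi*u^2*sin(2*u)/2 - 2*u^2*cot(u)*csc(u) + 4*u*cosh(u^2) - 2*sin(u)^2 + 2*sin(2*u)*acot(u) + pi*sin(2*u)/2 - 2*cot(u)*csc(u))/(2*u^2 + 2)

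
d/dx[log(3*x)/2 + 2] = 1/(2*x)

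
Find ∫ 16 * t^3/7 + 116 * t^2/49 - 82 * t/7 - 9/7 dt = 4*t^4/7 + 116*t^3/147 - 41*t^2/7 - 9*t/7 + C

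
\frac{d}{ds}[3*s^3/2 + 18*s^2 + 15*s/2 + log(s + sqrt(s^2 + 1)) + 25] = (9*s^4 + 9*s^3*sqrt(s^2 + 1) + 72*s^3 + 72*s^2*sqrt(s^2 + 1) + 24*s^2 + 15*s*sqrt(s^2 + 1) + 74*s + 2*sqrt(s^2 + 1) + 15)/(2*s^2 + 2*s*sqrt(s^2 + 1) + 2)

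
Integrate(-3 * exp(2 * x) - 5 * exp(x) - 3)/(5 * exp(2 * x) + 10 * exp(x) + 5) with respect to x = (-(3*x - 16)*(exp(x) + 1) + exp(x))/(5*(exp(x) + 1)) + C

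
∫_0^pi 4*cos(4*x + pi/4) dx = 0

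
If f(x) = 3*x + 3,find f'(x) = 3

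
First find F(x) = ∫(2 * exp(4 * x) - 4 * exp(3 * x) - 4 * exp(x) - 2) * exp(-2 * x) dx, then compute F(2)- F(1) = -(-2 - exp(-1) + E)^2 + (-2 - exp(-2) + exp(2))^2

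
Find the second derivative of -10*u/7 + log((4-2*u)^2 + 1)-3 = (-32*u^2 + 128*u - 120)/(16*u^4 - 128*u^3 + 392*u^2 - 544*u + 289)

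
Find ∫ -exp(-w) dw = exp(-w) + C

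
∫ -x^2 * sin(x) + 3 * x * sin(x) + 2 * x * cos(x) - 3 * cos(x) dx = x*(x - 3)*cos(x) + C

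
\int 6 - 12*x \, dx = -6*x^2 + 6*x + C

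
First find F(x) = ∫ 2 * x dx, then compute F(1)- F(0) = 1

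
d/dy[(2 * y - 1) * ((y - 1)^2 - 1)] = 6*y^2 - 10*y + 2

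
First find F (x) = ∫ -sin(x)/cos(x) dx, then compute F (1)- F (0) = log(cos(1))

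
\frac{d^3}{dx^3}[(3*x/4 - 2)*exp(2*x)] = 6*x*exp(2*x) - 7*exp(2*x)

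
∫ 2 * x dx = x^2 + C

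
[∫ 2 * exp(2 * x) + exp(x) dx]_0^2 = (-1 + exp(2))*(2 + exp(2))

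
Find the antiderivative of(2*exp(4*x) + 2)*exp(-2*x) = 2*sinh(2*x) + C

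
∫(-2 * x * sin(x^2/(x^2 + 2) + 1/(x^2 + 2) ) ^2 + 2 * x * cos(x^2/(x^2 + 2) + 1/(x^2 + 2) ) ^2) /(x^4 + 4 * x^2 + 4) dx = sin(2*(x^2 + 1)/(x^2 + 2))/2 + C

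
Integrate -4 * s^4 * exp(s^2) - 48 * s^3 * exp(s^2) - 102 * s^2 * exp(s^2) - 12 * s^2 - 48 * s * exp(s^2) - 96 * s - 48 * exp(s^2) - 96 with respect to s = -2*s*(exp(s^2) + 2)*(s^2 + 12*s + 24) + C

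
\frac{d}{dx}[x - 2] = 1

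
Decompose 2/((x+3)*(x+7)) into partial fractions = -1/(2*(x + 7)) + 1/(2*(x + 3))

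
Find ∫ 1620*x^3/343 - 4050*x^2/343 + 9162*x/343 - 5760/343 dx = 405*x^4/343 - 1350*x^3/343 + 4581*x^2/343 - 5760*x/343 + C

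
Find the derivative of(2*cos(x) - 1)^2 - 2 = 4*sin(x) - 4*sin(2*x)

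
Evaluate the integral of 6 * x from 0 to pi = 3*pi^2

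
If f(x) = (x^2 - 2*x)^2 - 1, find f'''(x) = 24*x - 24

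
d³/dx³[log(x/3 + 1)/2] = 1/(x^3 + 9*x^2 + 27*x + 27)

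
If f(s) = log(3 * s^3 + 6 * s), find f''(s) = (-3*s^4 - 4)/(s^6 + 4*s^4 + 4*s^2)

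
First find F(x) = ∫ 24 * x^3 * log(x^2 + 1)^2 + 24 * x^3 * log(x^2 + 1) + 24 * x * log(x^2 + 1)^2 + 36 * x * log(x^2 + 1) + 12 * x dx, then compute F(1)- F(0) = 12*log(2) + 24*log(2)^2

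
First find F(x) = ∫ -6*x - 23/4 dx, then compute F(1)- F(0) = -35/4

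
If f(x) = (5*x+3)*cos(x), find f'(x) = -5*x*sin(x) - 3*sin(x) + 5*cos(x)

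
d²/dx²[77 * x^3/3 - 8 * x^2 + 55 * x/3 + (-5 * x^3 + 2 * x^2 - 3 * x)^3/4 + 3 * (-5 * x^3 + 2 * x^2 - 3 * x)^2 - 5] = -2250*x^7 + 2100*x^6 - 5985*x^5/2 + 3660*x^4 - 2055*x^3 + 1386*x^2 - 205*x/2 + 38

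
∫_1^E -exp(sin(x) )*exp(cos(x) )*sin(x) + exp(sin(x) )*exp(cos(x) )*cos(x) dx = -exp(cos(1) + sin(1)) + exp(cos(E) + sin(E))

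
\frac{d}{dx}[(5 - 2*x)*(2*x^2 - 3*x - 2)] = -12*x^2 + 32*x - 11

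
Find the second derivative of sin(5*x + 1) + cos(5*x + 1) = -25*sqrt(2)*sin(5*x + pi/4 + 1)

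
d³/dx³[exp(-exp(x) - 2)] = (-exp(3*x) + 3*exp(2*x) - exp(x))*exp(-exp(x) - 2)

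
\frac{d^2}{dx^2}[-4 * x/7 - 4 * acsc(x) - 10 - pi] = (4 - 8*x^2)/(x^5*sqrt(1 - 1/x^2) - x^3*sqrt(1 - 1/x^2))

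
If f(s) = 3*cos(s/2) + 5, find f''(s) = -3*cos(s/2)/4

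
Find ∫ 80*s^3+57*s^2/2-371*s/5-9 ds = 20*s^4 + 19*s^3/2 - 371*s^2/10 - 9*s + C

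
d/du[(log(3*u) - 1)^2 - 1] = (2*log(u) - 2 + 2*log(3))/u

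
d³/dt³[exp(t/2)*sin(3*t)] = -(107*sin(3*t) + 198*cos(3*t))*exp(t/2)/8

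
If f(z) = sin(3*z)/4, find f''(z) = -9*sin(3*z)/4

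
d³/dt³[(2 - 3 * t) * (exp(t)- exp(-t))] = (-3*t*exp(2*t) - 3*t - 7*exp(2*t) + 11)*exp(-t)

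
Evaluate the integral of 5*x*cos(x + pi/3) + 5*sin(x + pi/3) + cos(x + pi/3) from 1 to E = (1 + 5*E)*sin(pi/3 + E) - 6*sin(1 + pi/3)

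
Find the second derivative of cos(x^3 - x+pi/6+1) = -9*x^4*cos(x^3 - x + pi/6 + 1) + 6*x^2*cos(x^3 - x + pi/6 + 1) - 6*x*sin(x^3 - x + pi/6 + 1) - cos(x^3 - x + pi/6 + 1)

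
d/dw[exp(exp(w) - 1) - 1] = exp(w + exp(w) - 1)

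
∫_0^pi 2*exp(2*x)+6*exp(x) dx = -16 + (3 + exp(pi))^2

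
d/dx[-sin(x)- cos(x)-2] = sin(x) - cos(x)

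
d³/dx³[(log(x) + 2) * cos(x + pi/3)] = (x^3*log(x)*sin(x + pi/3) + 2*x^3*sin(x + pi/3) - 3*x^2*cos(x + pi/3) + 3*x*sin(x + pi/3) + 2*cos(x + pi/3))/x^3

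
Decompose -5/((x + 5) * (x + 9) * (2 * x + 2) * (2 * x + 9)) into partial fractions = 20/(63*(2*x + 9)) + 5/(576*(x + 9)) - 5/(32*(x + 5)) - 5/(448*(x + 1))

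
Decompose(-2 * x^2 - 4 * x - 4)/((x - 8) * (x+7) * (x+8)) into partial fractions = -25/(4*(x + 8)) + 74/(15*(x + 7)) - 41/(60*(x - 8))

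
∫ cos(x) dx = sin(x) + C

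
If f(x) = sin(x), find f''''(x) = sin(x)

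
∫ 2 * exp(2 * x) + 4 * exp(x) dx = (exp(x) + 4)*exp(x) + C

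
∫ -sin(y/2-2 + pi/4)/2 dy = cos(y/2 - 2 + pi/4) + C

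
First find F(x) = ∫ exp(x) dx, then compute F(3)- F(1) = -E + exp(3)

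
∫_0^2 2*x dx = 4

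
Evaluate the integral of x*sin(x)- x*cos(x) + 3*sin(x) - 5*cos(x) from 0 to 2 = -6*sin(2) - 6*cos(2) + 4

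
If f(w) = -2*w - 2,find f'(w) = -2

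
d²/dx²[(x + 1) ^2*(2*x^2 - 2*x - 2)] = 24*x^2 + 12*x - 8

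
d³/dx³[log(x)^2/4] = (2*log(x) - 3)/(2*x^3)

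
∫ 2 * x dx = x^2 + C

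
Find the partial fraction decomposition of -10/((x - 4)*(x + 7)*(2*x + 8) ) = -5/(33*(x + 7)) + 5/(24*(x + 4)) - 5/(88*(x - 4))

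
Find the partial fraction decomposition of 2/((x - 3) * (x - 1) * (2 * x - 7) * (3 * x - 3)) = 16/(75*(2*x - 7)) + 3/(50*(x - 1)) + 1/(15*(x - 1)^2) - 1/(6*(x - 3))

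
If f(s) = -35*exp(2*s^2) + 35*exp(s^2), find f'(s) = -140*s*exp(2*s^2) + 70*s*exp(s^2)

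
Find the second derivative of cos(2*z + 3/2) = -4*cos(2*z + 3/2)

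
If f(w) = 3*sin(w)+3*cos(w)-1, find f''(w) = -3*sin(w) - 3*cos(w)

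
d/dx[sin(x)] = cos(x)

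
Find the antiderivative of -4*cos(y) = -4*sin(y) + C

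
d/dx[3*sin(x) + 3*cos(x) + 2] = -3*sin(x) + 3*cos(x)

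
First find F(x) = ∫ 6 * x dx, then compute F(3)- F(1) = 24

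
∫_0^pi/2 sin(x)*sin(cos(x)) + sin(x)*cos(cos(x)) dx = -cos(1) + sin(1) + 1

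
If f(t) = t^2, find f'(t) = 2*t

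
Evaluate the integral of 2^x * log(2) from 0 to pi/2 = -1 + 2^(pi/2)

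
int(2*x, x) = x^2 + C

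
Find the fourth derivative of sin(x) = sin(x)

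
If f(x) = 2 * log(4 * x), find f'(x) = 2/x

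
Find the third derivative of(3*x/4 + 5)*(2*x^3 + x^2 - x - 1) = 36*x + 129/2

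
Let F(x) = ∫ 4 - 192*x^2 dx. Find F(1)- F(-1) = -120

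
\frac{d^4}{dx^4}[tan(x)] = 24*tan(x)^5 + 40*tan(x)^3 + 16*tan(x)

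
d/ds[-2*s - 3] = -2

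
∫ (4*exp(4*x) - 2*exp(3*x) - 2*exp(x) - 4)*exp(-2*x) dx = 8*sinh(x)^2 - 4*sinh(x) + C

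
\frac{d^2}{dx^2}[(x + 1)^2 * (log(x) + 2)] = (2*x^2*log(x) + 7*x^2 + 2*x - 1)/x^2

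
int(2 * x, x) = x^2 + C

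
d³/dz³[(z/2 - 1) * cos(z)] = z*sin(z)/2 - sin(z) - 3*cos(z)/2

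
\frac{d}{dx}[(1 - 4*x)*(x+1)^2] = -12*x^2 - 14*x - 2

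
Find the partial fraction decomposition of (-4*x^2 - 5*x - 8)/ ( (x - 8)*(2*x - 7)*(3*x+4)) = -19/(203*(3*x + 4)) + 298/(261*(2*x - 7)) - 76/(63*(x - 8))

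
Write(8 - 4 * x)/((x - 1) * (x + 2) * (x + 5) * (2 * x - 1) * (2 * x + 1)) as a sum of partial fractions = 40/(81*(2*x + 1)) - 24/(55*(2*x - 1)) + 14/(891*(x + 5)) - 16/(135*(x + 2)) + 2/(27*(x - 1))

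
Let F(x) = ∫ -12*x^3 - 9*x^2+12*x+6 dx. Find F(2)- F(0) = -36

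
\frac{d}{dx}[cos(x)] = -sin(x)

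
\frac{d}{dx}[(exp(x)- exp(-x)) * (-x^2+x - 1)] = (-x^2*exp(2*x) - x^2 - x*exp(2*x) + 3*x - 2)*exp(-x)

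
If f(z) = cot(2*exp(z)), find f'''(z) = 2*(-24*(-1 + sin(2*exp(z))^(-2))^2*exp(2*z) + 24*exp(2*z) - 32*exp(2*z)/sin(2*exp(z))^2 + 12*exp(z)*cos(2*exp(z))/sin(2*exp(z))^3 - 1/sin(2*exp(z))^2)*exp(z)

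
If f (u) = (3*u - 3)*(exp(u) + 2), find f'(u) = 3*u*exp(u) + 6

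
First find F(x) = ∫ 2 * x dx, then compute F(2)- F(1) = 3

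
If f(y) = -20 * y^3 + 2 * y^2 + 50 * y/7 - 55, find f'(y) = -60*y^2 + 4*y + 50/7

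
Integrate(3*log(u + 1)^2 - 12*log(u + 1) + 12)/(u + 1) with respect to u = (log(u + 1) - 2)^3 + C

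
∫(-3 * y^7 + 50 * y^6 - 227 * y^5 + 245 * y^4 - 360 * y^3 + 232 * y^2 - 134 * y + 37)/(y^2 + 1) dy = -y^3 + 10*y^2 + y - (y^3 - 10*y^2 + 6*y - 6)^2/2 + log(y^2 + 1) + C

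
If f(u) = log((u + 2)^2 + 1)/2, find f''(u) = (-u^2 - 4*u - 3)/(u^4 + 8*u^3 + 26*u^2 + 40*u + 25)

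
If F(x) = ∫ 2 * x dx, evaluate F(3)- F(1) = 8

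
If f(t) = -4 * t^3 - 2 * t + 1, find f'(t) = -12*t^2 - 2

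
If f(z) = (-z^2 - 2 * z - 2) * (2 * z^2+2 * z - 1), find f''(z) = -24*z^2 - 36*z - 14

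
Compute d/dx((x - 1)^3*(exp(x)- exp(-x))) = (x^3*exp(2*x) + x^3 - 6*x^2 - 3*x*exp(2*x) + 9*x + 2*exp(2*x) - 4)*exp(-x)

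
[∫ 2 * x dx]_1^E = -1 + exp(2)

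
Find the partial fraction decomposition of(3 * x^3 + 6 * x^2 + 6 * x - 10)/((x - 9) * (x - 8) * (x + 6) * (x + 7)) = 787/(240*(x + 7)) - 239/(105*(x + 6)) - 979/(105*(x - 8)) + 2717/(240*(x - 9))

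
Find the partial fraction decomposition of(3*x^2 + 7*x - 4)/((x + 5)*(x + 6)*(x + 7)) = 47/(x + 7) - 62/(x + 6) + 18/(x + 5)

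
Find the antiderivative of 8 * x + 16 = 4*x^2 + 16*x + C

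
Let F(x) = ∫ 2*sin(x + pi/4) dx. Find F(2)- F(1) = 2*cos(pi/4 + 1) - 2*cos(pi/4 + 2)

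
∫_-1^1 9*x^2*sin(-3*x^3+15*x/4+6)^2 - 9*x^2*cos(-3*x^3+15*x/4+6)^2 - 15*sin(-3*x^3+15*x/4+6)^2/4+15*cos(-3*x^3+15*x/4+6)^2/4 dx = sin(27/2)/2 - sin(21/2)/2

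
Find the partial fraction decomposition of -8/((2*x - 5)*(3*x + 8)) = 24/(31*(3*x + 8)) - 16/(31*(2*x - 5))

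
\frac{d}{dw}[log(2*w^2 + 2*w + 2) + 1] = (2*w + 1)/(w^2 + w + 1)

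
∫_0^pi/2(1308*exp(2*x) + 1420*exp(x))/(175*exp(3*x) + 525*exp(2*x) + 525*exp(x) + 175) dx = -2*(-5 + 2*exp(pi/2)/(5*(1 + exp(pi/2))))^2 + 4*exp(pi/2)/(35*(1 + exp(pi/2))) + 8054/175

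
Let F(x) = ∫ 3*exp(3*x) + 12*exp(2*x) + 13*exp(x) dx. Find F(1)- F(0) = -28 + E + (2 + E)^3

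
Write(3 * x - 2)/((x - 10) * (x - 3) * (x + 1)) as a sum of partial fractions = -5/(44*(x + 1)) - 1/(4*(x - 3)) + 4/(11*(x - 10))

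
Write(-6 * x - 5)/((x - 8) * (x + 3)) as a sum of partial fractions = -13/(11*(x + 3)) - 53/(11*(x - 8))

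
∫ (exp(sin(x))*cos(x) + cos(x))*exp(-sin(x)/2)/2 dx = 2*sinh(sin(x)/2) + C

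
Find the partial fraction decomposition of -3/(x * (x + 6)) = 1/(2*(x + 6)) - 1/(2*x)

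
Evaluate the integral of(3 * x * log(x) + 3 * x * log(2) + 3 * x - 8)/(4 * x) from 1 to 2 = log(2)/4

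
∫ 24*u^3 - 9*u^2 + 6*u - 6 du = 6*u^4 - 3*u^3 + 3*u^2 - 6*u + C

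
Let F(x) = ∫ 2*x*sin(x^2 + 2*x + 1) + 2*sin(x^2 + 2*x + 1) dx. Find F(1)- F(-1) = 1 - cos(4)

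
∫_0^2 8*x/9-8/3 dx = -32/9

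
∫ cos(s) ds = sin(s) + C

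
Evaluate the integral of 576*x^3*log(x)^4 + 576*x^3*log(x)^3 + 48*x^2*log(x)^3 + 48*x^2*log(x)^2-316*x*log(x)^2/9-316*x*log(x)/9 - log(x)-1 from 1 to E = -18*exp(2) - E + 4*(E/3 + 6*exp(2))^2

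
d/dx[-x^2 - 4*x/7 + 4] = -2*x - 4/7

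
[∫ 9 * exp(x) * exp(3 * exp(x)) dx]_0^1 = -3*exp(3) + 3*exp(3*E)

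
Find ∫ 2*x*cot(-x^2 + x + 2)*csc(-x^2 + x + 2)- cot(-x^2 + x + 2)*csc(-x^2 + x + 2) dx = csc(-x^2 + x + 2) + C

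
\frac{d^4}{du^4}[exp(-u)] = exp(-u)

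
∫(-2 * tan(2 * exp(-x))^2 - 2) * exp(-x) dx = tan(2*exp(-x)) + C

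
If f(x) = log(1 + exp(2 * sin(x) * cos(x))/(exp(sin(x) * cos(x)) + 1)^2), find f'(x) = 2*exp(sin(2*x))*cos(2*x)/(2*exp(3*sin(2*x)/2) + 3*exp(sin(2*x)/2) + 4*exp(sin(2*x)) + 1)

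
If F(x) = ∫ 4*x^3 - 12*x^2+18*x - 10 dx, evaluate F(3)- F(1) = 28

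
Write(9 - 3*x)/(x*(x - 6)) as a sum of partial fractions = -3/(2*(x - 6)) - 3/(2*x)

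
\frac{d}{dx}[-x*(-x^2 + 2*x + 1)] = 3*x^2 - 4*x - 1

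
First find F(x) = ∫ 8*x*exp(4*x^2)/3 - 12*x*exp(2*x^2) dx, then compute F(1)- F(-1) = 0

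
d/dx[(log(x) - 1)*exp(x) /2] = (x*exp(x)*log(x) - x*exp(x) + exp(x))/(2*x)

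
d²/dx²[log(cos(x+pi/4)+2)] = -(2*cos(x + pi/4) + 1)/(cos(x + pi/4) + 2)^2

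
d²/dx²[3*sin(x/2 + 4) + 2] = -3*sin(x/2 + 4)/4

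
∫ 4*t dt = 2*t^2 + C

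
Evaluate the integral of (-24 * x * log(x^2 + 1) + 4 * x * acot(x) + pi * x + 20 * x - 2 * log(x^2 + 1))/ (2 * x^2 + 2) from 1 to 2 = -3*log(5)^2 - 5*log(2) - pi*log(2)/2 + 3*log(2)^2 + (acot(2) + pi/4)*log(5) + 5*log(5)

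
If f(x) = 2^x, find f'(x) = 2^x*log(2)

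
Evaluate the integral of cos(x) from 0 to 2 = sin(2)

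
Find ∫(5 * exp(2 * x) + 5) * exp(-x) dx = 10*sinh(x) + C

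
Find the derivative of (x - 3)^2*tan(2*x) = 2*x^2/cos(2*x)^2 + 2*x*tan(2*x) - 12*x/cos(2*x)^2 - 6*tan(2*x) + 18/cos(2*x)^2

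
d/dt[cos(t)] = -sin(t)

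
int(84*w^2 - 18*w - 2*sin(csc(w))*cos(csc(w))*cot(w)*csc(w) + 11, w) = (4*w - 3)*(7*w^2 + 3*w + 5) + sin(csc(w))^2 + C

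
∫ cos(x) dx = sin(x) + C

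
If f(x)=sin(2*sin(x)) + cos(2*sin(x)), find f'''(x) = 12*sin(x)*sin(2*sin(x))*cos(x) + 12*sin(x)*cos(x)*cos(2*sin(x)) + 8*sin(2*sin(x))*cos(x)^3 + 2*sin(2*sin(x))*cos(x) - 8*cos(x)^3*cos(2*sin(x)) - 2*cos(x)*cos(2*sin(x))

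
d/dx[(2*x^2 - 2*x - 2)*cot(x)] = -2*x^2/sin(x)^2 + 4*x/tan(x) + 2*x/sin(x)^2 - 2/tan(x) + 2/sin(x)^2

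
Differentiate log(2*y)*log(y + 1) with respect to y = (y*log(y) + y*log(y + 1) + y*log(2) + log(y + 1))/(y^2 + y)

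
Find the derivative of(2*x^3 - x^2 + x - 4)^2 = 24*x^5 - 20*x^4 + 20*x^3 - 54*x^2 + 18*x - 8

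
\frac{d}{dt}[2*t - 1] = 2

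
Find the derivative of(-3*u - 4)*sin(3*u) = -9*u*cos(3*u) - 3*sin(3*u) - 12*cos(3*u)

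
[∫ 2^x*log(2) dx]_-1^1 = 3/2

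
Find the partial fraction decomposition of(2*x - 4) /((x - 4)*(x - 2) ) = 2/(x - 4)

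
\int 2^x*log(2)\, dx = 2^x + C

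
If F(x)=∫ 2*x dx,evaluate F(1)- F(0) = 1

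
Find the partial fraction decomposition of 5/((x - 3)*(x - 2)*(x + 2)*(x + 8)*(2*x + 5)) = -80/(1089*(2*x + 5)) + 1/(1452*(x + 8)) + 1/(24*(x + 2)) - 1/(72*(x - 2)) + 1/(121*(x - 3))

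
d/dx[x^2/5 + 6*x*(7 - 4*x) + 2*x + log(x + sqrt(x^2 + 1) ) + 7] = (-238*x^3 - 238*x^2*sqrt(x^2 + 1) + 220*x^2 + 220*x*sqrt(x^2 + 1) - 233*x + 5*sqrt(x^2 + 1) + 220)/(5*x^2 + 5*x*sqrt(x^2 + 1) + 5)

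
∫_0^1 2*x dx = 1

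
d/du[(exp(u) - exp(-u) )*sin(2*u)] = (exp(2*u)*sin(2*u) + 2*exp(2*u)*cos(2*u) + sin(2*u) - 2*cos(2*u))*exp(-u)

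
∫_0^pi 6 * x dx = 3*pi^2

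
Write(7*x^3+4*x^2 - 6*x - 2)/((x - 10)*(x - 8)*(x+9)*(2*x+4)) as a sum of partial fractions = 4727/(4522*(x + 9)) - 1/(56*(x + 2)) - 379/(68*(x - 8)) + 1223/(152*(x - 10))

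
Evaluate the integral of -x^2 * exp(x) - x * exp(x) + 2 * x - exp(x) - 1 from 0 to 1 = 2 - 2*E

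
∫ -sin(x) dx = cos(x) + C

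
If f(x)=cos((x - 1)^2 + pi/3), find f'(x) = 2*(1 - x)*sin(x^2 - 2*x + 1 + pi/3)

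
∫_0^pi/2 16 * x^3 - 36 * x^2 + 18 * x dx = (-3*pi/2 + pi^2/2)^2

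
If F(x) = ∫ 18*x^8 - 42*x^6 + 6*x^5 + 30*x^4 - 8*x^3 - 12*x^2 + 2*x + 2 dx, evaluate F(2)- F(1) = 456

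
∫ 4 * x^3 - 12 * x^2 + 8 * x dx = x^4 - 4*x^3 + 4*x^2 + C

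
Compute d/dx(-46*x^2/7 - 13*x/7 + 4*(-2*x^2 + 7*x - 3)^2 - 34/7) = 64*x^3 - 336*x^2 + 3324*x/7 - 1189/7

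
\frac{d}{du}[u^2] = 2*u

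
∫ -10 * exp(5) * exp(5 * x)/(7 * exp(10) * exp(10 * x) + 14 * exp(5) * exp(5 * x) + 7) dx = 2/(7*(exp(5*x + 5) + 1)) + C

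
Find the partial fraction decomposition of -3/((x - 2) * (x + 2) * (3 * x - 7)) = -27/(13*(3*x - 7)) - 3/(52*(x + 2)) + 3/(4*(x - 2))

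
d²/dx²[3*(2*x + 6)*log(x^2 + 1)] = (12*x^3 - 36*x^2 + 36*x + 36)/(x^4 + 2*x^2 + 1)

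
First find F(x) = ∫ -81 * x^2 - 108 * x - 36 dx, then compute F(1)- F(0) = -117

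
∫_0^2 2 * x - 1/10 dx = 19/5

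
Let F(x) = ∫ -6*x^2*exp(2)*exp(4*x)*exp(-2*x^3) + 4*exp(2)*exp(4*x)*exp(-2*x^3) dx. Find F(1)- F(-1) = -1 + exp(4)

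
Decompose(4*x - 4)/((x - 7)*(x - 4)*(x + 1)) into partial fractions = -1/(5*(x + 1)) - 4/(5*(x - 4)) + 1/(x - 7)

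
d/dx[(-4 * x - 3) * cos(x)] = 4*x*sin(x) + 3*sin(x) - 4*cos(x)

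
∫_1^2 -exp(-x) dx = -exp(-1) + exp(-2)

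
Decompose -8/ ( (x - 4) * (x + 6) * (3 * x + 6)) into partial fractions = -1/(15*(x + 6)) + 1/(9*(x + 2)) - 2/(45*(x - 4))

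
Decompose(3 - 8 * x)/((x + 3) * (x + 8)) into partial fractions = -67/(5*(x + 8)) + 27/(5*(x + 3))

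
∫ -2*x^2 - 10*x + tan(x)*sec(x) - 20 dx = -2*x^3/3 - 5*x^2 - 20*x + sec(x) + C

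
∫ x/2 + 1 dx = x^2/4 + x + C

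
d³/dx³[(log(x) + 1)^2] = (4*log(x) - 2)/x^3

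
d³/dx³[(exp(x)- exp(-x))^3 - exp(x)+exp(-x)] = (27*exp(6*x) - 4*exp(4*x) - 4*exp(2*x) + 27)*exp(-3*x)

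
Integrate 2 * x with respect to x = x^2 + C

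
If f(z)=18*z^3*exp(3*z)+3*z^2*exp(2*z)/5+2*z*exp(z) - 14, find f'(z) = 54*z^3*exp(3*z) + 54*z^2*exp(3*z) + 6*z^2*exp(2*z)/5 + 6*z*exp(2*z)/5 + 2*z*exp(z) + 2*exp(z)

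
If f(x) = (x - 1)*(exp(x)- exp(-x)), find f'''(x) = (x*exp(2*x) + x + 2*exp(2*x) - 4)*exp(-x)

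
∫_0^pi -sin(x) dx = -2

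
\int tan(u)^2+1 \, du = tan(u) + C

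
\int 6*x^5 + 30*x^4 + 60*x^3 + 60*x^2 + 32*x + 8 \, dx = x^6 + 6*x^5 + 15*x^4 + 20*x^3 + 16*x^2 + 8*x + C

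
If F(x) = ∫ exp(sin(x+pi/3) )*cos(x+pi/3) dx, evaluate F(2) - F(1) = -exp(sin(1 + pi/3)) + exp(sin(pi/3 + 2))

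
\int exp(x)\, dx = exp(x) + C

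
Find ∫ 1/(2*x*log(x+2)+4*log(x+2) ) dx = log(log(x + 2))/2 + C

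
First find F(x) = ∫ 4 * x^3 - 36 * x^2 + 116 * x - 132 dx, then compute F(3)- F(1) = -32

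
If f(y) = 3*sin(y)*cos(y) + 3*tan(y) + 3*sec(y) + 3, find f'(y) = 6*sin(y)^4/cos(y)^2 + 3*sin(y)/cos(y)^2 + 9 - 3/cos(y)^2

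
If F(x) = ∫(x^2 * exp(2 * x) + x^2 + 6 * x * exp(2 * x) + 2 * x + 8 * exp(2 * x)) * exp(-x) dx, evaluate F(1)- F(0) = -9*exp(-1) + 9*E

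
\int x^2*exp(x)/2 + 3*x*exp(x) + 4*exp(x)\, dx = (x + 2)^2*exp(x)/2 + C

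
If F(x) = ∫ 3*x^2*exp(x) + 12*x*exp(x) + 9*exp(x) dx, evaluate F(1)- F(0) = -3 + 12*E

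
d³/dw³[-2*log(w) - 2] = -4/w^3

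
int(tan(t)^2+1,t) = tan(t) + C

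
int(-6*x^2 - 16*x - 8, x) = -2*x^3 - 8*x^2 - 8*x + C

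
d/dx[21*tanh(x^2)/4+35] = 21*x/(2*cosh(x^2)^2)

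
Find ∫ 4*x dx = 2*x^2 + C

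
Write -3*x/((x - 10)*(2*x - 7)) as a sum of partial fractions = 21/(13*(2*x - 7)) - 30/(13*(x - 10))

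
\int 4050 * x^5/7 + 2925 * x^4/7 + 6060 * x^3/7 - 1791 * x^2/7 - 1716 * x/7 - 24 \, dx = 675*x^6/7 + 585*x^5/7 + 1515*x^4/7 - 597*x^3/7 - 858*x^2/7 - 24*x + C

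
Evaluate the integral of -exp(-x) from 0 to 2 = -1 + exp(-2)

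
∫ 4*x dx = 2*x^2 + C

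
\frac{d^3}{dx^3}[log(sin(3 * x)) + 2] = 54*cos(3*x)/sin(3*x)^3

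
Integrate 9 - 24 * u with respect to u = -12*u^2 + 9*u + C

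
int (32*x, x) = 16*x^2 + C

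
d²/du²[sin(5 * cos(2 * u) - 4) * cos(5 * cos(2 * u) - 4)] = -400*sin(2*u)^2*sin(5*cos(2*u) - 4)*cos(5*cos(2*u) - 4) + 20*sin(5*cos(2*u) - 4)^2*cos(2*u) - 20*cos(2*u)*cos(5*cos(2*u) - 4)^2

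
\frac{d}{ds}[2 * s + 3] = 2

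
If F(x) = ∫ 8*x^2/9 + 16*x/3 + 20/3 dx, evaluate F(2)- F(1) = 452/27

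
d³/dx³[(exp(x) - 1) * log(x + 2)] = (x^3*exp(x)*log(x + 2) + 6*x^2*exp(x)*log(x + 2) + 3*x^2*exp(x) + 12*x*exp(x)*log(x + 2) + 9*x*exp(x) + 8*exp(x)*log(x + 2) + 8*exp(x) - 2)/(x^3 + 6*x^2 + 12*x + 8)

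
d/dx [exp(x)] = exp(x)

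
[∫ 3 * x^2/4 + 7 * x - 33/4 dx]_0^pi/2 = (-2 + (-1 + pi/2)^2)*(pi/8 + 4) + 4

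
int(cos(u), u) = sin(u) + C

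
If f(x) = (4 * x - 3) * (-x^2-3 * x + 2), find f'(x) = -12*x^2 - 18*x + 17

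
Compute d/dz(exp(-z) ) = -exp(-z)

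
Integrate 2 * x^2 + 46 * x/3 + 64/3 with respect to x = 2*x^3/3 + 23*x^2/3 + 64*x/3 + C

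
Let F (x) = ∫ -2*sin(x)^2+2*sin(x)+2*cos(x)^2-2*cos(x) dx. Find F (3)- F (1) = -(-1 + cos(1) + sin(1))^2 + (-1 + cos(3) + sin(3))^2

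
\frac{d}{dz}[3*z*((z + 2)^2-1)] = 9*z^2 + 24*z + 9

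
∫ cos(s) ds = sin(s) + C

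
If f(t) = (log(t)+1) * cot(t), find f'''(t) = (-6*t^3*log(t)*cot(t)^4 - 8*t^3*log(t)*cot(t)^2 - 2*t^3*log(t) - 6*t^3*cot(t)^4 - 8*t^3*cot(t)^2 - 2*t^3 + 6*t^2*cot(t)^3 + 6*t^2*cot(t) + 3*t*cot(t)^2 + 3*t + 2*cot(t))/t^3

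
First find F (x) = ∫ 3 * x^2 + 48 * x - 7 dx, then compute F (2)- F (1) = 72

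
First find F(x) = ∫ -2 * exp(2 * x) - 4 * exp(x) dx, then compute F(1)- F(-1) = -(1 + E)^2 - 2*E + 2*exp(-1) + (exp(-1) + 1)^2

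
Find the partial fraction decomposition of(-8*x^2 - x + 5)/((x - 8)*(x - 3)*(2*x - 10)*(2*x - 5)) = 38/(11*(2*x - 5)) - 7/(2*(x - 3)) + 10/(3*(x - 5)) - 103/(66*(x - 8))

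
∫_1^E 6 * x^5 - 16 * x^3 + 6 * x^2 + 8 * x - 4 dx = (-2*E + 1 + exp(3))^2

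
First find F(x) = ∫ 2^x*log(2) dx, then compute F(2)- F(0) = 3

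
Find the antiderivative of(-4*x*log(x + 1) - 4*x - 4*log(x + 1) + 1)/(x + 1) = (1 - 4*x)*log(x + 1) + C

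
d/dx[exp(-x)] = -exp(-x)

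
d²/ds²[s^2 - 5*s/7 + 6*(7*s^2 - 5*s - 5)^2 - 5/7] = 3528*s^2 - 2520*s - 538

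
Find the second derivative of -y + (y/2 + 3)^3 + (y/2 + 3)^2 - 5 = 3*y/4 + 5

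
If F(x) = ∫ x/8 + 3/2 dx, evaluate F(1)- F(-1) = 3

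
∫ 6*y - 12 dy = 3*y^2 - 12*y + C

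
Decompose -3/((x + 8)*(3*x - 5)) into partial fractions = -9/(29*(3*x - 5)) + 3/(29*(x + 8))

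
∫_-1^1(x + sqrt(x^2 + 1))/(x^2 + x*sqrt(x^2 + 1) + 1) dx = -log(-1 + sqrt(2)) + log(1 + sqrt(2))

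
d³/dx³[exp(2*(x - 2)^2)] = 64*x^3*exp(2*x^2 - 8*x + 8) - 384*x^2*exp(2*x^2 - 8*x + 8) + 816*x*exp(2*x^2 - 8*x + 8) - 608*exp(2*x^2 - 8*x + 8)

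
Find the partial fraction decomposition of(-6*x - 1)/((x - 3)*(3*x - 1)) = 9/(8*(3*x - 1)) - 19/(8*(x - 3))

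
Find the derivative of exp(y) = exp(y)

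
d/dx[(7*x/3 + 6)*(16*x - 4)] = 224*x/3 + 260/3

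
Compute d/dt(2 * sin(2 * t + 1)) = 4*cos(2*t + 1)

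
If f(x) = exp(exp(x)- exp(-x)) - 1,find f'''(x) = (exp(exp(x) - exp(-x)) - 3*exp(x + exp(x) - exp(-x)) + 4*exp(2*x + exp(x) - exp(-x)) + 4*exp(4*x + exp(x) - exp(-x)) + 3*exp(5*x + exp(x) - exp(-x)) + exp(6*x + exp(x) - exp(-x)))*exp(-3*x)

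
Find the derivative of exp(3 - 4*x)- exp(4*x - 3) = (-4*exp(8*x - 6) - 4)*exp(3 - 4*x)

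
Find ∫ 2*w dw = w^2 + C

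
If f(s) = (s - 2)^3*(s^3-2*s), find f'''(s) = 120*s^3 - 360*s^2 + 240*s + 24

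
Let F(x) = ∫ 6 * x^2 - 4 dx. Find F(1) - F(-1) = -4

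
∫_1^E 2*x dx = -1 + exp(2)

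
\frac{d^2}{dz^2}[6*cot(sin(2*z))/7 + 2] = 24*sin(2*z)*cot(sin(2*z))^2/7 + 24*sin(2*z)/7 + 48*cos(2*z)^2*cot(sin(2*z))^3/7 + 48*cos(2*z)^2*cot(sin(2*z))/7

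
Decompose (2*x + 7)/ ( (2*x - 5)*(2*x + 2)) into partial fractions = 12/(7*(2*x - 5)) - 5/(14*(x + 1))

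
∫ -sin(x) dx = cos(x) + C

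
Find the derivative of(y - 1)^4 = 4*y^3 - 12*y^2 + 12*y - 4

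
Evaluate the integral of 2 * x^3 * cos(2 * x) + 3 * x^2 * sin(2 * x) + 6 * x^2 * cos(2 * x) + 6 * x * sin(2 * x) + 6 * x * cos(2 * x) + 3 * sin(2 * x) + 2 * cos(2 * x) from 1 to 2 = 27*sin(4) - 8*sin(2)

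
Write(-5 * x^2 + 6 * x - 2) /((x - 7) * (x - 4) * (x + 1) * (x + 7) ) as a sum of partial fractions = 289/(924*(x + 7)) - 13/(240*(x + 1)) + 58/(165*(x - 4)) - 205/(336*(x - 7))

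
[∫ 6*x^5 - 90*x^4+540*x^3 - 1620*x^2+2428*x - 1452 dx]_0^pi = -720 - (-3 + pi)^2 + (-3 + pi)^6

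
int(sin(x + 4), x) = -cos(x + 4) + C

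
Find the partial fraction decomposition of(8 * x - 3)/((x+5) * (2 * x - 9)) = 66/(19*(2*x - 9)) + 43/(19*(x + 5))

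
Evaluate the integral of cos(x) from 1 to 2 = -sin(1) + sin(2)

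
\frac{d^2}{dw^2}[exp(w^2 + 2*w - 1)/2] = 2*w^2*exp(w^2 + 2*w - 1) + 4*w*exp(w^2 + 2*w - 1) + 3*exp(w^2 + 2*w - 1)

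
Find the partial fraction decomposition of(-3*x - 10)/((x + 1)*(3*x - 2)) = -36/(5*(3*x - 2)) + 7/(5*(x + 1))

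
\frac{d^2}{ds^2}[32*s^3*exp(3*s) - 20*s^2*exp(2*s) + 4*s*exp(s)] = 288*s^3*exp(3*s) + 576*s^2*exp(3*s) - 80*s^2*exp(2*s) + 192*s*exp(3*s) - 160*s*exp(2*s) + 4*s*exp(s) - 40*exp(2*s) + 8*exp(s)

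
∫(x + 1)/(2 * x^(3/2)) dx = (x - 1)/sqrt(x) + C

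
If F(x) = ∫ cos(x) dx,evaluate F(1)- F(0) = sin(1)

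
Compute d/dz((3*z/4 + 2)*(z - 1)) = 3*z/2 + 5/4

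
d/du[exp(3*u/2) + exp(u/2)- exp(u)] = 3*exp(3*u/2)/2 + exp(u/2)/2 - exp(u)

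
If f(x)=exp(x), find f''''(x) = exp(x)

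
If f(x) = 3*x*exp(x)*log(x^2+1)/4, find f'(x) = (3*x^3*exp(x)*log(x^2 + 1) + 3*x^2*exp(x)*log(x^2 + 1) + 6*x^2*exp(x) + 3*x*exp(x)*log(x^2 + 1) + 3*exp(x)*log(x^2 + 1))/(4*x^2 + 4)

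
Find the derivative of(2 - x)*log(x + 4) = (-x*log(x + 4) - x - 4*log(x + 4) + 2)/(x + 4)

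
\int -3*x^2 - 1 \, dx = -x^3 - x + C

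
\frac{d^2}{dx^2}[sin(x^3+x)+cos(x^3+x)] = sqrt(2)*(-9*x^4*sin(x^3 + x + pi/4) - 6*x^2*sin(x^3 + x + pi/4) + 6*x*cos(x^3 + x + pi/4) - sin(x^3 + x + pi/4))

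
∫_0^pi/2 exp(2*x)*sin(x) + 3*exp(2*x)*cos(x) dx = -1 + exp(pi)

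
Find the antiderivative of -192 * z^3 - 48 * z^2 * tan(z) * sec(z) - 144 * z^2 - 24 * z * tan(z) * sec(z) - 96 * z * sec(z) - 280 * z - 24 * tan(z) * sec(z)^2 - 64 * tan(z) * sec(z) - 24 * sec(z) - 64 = 16*z^2 + 8*z - 12*(2*z^2 + z + sec(z) + 3)^2 + 8*sec(z) + C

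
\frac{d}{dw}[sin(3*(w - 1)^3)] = 9*(w - 1)^2*cos(3*w^3 - 9*w^2 + 9*w - 3)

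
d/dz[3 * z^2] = 6*z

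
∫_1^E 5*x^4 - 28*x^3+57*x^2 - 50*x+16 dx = (-2 + E)^2*(-1 + E)^3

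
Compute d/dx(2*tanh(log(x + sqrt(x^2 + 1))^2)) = 4*(x + sqrt(x^2 + 1))*log(x + sqrt(x^2 + 1))/((x^2 + x*sqrt(x^2 + 1) + 1)*cosh(log(x + sqrt(x^2 + 1))^2)^2)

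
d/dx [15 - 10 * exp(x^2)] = -20*x*exp(x^2)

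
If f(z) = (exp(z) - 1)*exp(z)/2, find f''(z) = 2*exp(2*z) - exp(z)/2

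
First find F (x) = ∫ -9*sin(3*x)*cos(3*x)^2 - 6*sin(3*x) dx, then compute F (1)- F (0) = -3 + 2*cos(3) + cos(3)^3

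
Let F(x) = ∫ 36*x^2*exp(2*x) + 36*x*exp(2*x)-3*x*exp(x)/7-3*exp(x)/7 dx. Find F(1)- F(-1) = -18*exp(-2) - 3*E/7 - 3*exp(-1)/7 + 18*exp(2)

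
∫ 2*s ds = s^2 + C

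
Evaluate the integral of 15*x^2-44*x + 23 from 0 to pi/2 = (-2 + 5*pi/2)*(-1 + (-2 + pi/2)^2) + 6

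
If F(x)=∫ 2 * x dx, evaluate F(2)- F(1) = 3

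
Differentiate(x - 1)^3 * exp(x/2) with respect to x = x^3*exp(x/2)/2 + 3*x^2*exp(x/2)/2 - 9*x*exp(x/2)/2 + 5*exp(x/2)/2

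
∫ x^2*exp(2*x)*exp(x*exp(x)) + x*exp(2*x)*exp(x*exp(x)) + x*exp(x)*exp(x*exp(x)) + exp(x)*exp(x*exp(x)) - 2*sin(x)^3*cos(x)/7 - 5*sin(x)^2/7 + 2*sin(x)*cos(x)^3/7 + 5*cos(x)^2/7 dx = x*exp(x*(exp(x) + 1)) + 5*sin(2*x)/14 - cos(4*x)/56 + C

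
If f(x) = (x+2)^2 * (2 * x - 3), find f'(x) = 6*x^2 + 10*x - 4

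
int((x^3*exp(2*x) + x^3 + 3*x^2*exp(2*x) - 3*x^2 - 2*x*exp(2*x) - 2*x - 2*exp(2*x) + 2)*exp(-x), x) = 2*x*(x^2 - 2)*sinh(x) + C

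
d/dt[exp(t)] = exp(t)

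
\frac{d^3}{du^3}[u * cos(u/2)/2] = u*sin(u/2)/16 - 3*cos(u/2)/8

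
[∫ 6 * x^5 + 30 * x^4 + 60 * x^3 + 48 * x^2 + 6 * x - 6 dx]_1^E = -36 + (-2 + (1 + E)^3)^2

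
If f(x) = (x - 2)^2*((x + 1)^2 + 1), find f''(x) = 12*x^2 - 12*x - 4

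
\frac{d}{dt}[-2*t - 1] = -2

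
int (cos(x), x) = sin(x) + C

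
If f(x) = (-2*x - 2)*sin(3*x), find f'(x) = -6*x*cos(3*x) - 2*sin(3*x) - 6*cos(3*x)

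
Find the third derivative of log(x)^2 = (4*log(x) - 6)/x^3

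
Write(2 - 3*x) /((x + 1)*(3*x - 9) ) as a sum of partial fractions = -5/(12*(x + 1)) - 7/(12*(x - 3))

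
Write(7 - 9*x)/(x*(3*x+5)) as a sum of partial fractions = -66/(5*(3*x + 5)) + 7/(5*x)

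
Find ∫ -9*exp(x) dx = -9*exp(x) + C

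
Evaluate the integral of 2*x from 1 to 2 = 3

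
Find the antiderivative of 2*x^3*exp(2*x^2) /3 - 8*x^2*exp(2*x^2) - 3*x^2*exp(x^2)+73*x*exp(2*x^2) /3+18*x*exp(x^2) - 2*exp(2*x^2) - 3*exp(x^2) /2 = (-9*x + (x - 6)^2*exp(x^2) + 54)*exp(x^2)/6 + C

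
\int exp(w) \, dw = exp(w) + C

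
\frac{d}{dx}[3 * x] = 3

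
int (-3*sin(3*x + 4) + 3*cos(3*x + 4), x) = sqrt(2)*sin(3*x + pi/4 + 4) + C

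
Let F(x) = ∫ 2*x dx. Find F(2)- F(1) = 3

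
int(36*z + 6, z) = 18*z^2 + 6*z + C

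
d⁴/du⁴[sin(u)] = sin(u)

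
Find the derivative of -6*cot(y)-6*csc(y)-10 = 6*(cos(y) + 1)/sin(y)^2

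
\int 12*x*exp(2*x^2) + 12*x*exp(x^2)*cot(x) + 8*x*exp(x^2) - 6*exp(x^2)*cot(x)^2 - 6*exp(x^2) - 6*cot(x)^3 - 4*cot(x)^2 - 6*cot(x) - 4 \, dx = 3*(exp(x^2) + cot(x))^2 + 4*exp(x^2) + 4*cot(x) + C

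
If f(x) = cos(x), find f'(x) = -sin(x)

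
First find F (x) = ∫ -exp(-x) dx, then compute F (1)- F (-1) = -E + exp(-1)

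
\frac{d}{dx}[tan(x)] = cos(x)^(-2)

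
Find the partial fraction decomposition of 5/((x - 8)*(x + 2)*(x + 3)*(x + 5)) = -5/(78*(x + 5)) + 5/(22*(x + 3)) - 1/(6*(x + 2)) + 1/(286*(x - 8))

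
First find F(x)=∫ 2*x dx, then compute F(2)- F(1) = 3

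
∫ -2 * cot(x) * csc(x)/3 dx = 2*csc(x)/3 + C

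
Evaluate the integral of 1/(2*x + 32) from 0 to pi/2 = -log(2) + log(pi/8 + 4)/2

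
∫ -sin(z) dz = cos(z) + C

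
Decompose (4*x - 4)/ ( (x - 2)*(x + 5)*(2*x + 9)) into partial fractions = 88/(13*(2*x + 9)) - 24/(7*(x + 5)) + 4/(91*(x - 2))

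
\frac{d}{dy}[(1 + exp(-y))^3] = (-3*exp(2*y) - 6*exp(y) - 3)*exp(-3*y)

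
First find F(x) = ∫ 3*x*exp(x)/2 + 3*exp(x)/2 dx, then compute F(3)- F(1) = -3*E/2 + 9*exp(3)/2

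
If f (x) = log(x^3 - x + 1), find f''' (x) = (6*x^6 + 6*x^4 - 42*x^3 + 6*x^2 + 6*x + 4)/(x^9 - 3*x^7 + 3*x^6 + 3*x^5 - 6*x^4 + 2*x^3 + 3*x^2 - 3*x + 1)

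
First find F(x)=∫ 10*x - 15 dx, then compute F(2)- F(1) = 0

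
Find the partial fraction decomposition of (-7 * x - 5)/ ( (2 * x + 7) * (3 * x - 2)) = -29/(25*(3*x - 2)) - 39/(25*(2*x + 7))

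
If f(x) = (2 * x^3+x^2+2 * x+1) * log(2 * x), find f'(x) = (6*x^3*log(x) + 2*x^3 + 6*x^3*log(2) + 2*x^2*log(x) + x^2 + 2*x^2*log(2) + 2*x*log(x) + 2*x*log(2) + 2*x + 1)/x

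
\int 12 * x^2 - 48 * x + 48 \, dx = 4*x^3 - 24*x^2 + 48*x + C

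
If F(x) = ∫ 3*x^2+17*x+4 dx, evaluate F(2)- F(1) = 73/2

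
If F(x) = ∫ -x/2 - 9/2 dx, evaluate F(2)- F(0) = -10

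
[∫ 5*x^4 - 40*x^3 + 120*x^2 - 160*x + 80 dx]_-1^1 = 242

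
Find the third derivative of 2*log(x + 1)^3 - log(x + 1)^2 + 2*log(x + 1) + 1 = (12*log(x + 1)^2 - 40*log(x + 1) + 22)/(x^3 + 3*x^2 + 3*x + 1)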